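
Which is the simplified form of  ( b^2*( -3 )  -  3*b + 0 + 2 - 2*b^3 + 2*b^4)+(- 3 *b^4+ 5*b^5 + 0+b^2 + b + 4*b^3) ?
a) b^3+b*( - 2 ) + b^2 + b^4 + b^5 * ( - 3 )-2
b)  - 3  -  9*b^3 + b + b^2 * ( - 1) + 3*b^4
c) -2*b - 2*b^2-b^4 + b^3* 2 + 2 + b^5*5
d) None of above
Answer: c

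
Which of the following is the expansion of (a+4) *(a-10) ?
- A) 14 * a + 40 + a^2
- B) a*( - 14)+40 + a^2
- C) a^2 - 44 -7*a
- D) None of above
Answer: D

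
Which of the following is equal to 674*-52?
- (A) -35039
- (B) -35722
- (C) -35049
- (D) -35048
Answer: D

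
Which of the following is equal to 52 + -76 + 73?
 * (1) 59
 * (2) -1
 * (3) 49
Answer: 3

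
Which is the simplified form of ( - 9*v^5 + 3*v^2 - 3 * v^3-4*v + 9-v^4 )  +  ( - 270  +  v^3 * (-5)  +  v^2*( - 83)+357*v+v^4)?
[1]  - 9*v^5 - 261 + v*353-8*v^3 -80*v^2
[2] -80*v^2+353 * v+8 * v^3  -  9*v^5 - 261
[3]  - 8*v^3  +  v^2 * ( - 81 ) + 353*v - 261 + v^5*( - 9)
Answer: 1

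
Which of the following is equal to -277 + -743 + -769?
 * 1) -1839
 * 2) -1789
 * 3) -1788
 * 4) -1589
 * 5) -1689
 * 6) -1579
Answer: 2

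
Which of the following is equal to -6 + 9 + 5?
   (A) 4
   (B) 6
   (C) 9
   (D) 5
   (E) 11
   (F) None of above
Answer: F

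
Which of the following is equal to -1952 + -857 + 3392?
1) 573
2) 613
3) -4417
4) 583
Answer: 4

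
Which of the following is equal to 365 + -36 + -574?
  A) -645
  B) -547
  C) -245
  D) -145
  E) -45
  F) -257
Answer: C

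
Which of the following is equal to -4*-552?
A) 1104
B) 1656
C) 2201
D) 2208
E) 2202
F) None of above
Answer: D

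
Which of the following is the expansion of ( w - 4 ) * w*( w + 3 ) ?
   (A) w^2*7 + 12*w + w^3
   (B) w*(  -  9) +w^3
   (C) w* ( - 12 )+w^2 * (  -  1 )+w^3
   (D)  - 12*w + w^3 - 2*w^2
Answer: C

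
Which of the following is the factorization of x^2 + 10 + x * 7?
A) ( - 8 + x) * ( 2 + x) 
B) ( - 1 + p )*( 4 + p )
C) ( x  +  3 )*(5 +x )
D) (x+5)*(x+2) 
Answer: D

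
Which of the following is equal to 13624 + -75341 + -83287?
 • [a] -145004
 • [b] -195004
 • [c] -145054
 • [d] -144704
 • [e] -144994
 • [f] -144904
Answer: a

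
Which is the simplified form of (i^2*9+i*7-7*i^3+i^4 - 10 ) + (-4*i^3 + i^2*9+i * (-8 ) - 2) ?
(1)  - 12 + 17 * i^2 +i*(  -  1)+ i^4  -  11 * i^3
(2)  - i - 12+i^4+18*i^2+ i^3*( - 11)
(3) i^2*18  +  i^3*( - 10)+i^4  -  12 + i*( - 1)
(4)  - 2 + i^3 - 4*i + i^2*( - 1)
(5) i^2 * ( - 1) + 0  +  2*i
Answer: 2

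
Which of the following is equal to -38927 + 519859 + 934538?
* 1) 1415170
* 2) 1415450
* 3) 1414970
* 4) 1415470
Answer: 4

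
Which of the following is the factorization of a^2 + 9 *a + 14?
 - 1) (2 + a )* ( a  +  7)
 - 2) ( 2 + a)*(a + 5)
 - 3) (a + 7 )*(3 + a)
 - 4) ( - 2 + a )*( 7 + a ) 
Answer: 1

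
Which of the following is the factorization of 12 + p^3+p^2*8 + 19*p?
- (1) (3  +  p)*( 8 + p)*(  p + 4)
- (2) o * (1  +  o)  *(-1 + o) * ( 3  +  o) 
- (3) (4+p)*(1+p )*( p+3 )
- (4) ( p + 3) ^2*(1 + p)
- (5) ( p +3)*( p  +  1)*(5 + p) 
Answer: 3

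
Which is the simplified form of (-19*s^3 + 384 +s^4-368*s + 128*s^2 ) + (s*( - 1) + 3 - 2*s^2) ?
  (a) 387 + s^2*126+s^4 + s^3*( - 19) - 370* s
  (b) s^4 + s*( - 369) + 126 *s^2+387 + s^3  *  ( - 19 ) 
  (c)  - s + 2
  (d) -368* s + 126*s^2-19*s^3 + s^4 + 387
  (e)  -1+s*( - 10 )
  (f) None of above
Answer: b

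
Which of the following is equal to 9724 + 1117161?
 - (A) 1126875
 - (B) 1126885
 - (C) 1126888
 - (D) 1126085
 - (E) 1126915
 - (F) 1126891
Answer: B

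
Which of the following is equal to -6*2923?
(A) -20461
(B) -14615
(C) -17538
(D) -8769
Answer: C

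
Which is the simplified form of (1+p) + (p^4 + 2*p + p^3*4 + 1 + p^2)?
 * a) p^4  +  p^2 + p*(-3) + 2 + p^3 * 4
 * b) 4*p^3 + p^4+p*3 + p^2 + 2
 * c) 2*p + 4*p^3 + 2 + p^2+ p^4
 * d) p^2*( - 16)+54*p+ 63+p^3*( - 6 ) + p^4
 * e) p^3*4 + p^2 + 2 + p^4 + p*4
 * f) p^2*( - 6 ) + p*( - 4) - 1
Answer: b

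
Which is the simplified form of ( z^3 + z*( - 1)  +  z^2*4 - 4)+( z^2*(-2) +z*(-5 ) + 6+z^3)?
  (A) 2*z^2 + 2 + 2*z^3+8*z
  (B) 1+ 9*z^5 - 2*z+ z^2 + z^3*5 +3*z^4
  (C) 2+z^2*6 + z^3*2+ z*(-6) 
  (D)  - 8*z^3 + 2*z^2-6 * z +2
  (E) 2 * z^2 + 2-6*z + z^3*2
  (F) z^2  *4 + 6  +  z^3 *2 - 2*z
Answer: E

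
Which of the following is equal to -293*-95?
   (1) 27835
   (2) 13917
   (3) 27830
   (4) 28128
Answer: 1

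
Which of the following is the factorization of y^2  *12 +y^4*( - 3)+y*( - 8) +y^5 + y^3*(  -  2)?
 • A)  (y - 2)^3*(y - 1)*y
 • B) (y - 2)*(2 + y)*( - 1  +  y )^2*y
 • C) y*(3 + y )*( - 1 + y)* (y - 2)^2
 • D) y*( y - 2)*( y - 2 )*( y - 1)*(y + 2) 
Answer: D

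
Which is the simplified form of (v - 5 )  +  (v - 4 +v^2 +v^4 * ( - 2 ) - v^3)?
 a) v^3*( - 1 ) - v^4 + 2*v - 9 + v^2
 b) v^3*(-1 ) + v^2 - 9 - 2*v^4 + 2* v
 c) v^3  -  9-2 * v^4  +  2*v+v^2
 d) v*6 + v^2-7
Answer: b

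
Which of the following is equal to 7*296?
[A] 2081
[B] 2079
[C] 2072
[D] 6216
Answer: C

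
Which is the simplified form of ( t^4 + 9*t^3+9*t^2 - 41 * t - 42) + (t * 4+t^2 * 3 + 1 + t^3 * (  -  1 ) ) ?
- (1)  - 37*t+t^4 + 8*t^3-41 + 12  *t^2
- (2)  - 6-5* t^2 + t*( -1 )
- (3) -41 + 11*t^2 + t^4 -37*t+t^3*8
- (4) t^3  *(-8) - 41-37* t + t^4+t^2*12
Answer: 1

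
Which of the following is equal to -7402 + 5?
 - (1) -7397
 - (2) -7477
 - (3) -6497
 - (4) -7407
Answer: 1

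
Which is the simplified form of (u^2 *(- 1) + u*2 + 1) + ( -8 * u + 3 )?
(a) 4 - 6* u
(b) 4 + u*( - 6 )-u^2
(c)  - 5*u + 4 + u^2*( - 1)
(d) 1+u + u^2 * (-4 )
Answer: b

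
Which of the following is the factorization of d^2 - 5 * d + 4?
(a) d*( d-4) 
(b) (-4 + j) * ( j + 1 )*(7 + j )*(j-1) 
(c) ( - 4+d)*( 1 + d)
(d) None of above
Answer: d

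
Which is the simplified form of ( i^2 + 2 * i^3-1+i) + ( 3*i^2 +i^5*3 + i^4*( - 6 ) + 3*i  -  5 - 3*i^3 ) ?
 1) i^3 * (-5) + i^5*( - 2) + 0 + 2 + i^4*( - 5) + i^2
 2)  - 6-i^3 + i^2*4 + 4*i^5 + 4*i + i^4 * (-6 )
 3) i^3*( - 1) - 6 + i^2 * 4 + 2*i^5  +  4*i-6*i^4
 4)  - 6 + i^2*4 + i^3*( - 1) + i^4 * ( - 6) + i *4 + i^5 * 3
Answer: 4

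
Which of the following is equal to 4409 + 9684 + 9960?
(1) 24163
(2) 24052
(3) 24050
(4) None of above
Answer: 4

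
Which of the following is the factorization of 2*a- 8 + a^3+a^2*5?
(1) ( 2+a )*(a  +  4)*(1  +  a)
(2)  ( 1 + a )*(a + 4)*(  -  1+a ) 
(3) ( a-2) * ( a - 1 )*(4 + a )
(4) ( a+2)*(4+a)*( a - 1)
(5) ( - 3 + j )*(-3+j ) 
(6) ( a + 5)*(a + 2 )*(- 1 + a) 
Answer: 4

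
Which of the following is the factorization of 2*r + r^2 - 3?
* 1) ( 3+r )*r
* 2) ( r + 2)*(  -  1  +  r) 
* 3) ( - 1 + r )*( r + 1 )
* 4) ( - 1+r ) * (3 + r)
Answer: 4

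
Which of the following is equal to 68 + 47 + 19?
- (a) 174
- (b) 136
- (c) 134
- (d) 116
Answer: c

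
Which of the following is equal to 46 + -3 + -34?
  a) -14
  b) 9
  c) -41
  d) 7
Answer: b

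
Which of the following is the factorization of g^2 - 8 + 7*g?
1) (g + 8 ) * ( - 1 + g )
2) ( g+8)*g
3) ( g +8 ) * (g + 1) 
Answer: 1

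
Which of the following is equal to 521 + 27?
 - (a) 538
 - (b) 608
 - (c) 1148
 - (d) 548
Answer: d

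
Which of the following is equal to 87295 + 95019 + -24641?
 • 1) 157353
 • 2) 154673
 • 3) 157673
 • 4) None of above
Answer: 3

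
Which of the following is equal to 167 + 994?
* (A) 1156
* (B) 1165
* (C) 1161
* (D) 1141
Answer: C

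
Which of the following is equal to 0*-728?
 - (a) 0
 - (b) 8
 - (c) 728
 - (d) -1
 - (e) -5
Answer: a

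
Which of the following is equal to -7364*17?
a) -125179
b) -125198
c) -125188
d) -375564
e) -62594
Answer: c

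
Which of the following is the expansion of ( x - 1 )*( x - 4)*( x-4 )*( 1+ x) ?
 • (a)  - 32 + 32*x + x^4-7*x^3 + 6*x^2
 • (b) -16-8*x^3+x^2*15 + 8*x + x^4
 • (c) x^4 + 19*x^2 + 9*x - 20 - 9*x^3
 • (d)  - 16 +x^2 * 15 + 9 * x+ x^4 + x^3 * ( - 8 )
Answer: b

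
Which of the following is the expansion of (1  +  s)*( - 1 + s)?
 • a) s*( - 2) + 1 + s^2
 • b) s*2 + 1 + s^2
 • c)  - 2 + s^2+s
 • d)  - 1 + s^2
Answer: d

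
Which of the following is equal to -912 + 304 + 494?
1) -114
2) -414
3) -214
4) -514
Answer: 1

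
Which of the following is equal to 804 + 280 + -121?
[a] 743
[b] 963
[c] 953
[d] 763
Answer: b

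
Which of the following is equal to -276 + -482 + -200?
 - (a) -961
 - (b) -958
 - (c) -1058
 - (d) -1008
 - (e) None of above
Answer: b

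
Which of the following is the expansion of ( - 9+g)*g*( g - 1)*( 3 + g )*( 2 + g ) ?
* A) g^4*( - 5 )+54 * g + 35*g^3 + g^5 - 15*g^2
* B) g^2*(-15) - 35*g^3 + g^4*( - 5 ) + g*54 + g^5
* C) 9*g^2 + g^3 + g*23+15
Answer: B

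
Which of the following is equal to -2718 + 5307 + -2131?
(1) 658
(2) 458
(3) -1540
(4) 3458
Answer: 2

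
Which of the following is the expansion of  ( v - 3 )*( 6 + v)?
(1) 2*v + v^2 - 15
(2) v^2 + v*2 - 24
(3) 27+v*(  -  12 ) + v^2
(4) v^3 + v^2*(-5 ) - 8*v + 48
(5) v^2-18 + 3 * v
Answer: 5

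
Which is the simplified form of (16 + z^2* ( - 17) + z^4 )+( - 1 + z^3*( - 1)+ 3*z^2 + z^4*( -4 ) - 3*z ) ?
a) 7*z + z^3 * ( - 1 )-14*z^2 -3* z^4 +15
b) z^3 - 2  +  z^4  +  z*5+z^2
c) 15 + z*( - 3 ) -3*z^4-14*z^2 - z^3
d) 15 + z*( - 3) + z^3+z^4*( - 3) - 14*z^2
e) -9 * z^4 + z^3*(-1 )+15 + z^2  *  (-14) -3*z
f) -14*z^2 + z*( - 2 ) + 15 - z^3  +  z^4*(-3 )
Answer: c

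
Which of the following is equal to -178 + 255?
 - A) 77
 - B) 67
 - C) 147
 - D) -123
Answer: A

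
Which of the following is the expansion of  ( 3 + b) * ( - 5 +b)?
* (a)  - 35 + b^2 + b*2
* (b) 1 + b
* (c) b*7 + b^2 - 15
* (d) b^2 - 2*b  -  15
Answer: d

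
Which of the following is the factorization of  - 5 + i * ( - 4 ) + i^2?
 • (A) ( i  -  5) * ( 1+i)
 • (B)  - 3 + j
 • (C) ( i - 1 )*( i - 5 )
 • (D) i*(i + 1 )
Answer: A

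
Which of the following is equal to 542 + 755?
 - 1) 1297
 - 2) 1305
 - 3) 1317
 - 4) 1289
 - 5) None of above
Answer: 1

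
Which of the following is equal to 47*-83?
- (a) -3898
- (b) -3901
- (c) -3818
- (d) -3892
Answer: b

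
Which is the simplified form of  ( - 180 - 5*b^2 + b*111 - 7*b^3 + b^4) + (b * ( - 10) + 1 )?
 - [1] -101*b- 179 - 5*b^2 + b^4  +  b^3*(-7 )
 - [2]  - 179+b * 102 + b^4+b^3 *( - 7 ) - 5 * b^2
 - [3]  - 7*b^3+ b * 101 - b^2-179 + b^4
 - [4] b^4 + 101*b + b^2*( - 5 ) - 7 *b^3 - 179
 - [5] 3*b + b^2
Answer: 4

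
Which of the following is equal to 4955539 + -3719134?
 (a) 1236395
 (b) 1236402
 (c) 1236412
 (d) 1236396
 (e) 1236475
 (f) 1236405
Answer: f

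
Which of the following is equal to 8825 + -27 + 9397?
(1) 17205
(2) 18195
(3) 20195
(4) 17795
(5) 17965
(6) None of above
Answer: 2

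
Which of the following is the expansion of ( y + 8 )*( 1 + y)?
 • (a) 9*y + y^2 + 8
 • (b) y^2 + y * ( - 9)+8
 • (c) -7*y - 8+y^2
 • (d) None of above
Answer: a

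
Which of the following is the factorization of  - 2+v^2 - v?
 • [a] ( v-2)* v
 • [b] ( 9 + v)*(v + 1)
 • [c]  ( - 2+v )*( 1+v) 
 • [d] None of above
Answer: c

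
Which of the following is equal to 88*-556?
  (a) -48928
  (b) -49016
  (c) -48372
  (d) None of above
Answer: a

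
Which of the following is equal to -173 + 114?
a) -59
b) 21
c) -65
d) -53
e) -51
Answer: a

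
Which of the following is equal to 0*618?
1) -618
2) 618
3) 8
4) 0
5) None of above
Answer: 4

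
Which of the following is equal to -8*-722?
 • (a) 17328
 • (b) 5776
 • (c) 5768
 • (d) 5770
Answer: b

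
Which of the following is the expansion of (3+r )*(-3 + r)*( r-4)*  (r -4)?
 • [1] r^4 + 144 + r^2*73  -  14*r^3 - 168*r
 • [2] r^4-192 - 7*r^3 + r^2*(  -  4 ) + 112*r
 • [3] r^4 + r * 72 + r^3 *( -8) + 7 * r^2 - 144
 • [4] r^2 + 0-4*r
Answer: 3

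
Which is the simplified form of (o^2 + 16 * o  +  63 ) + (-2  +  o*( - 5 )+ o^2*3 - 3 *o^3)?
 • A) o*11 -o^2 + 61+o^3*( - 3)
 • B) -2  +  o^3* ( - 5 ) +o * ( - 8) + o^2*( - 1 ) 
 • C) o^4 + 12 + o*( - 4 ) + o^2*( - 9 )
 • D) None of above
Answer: D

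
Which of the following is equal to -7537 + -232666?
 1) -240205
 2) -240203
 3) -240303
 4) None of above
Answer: 2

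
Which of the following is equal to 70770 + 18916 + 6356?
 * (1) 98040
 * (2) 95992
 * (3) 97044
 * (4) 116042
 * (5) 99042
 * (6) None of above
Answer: 6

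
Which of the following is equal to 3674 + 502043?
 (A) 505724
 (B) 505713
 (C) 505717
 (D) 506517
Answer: C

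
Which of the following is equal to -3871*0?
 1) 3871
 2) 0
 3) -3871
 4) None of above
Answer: 2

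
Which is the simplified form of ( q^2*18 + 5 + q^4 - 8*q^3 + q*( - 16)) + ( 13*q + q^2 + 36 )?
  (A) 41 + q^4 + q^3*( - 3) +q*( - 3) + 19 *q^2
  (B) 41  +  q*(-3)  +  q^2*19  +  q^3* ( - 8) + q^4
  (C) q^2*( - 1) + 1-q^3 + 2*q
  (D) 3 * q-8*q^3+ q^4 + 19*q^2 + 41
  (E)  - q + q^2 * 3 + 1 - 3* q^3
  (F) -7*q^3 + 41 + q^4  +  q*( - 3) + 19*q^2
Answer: B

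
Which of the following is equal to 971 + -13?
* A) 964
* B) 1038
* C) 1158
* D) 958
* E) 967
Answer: D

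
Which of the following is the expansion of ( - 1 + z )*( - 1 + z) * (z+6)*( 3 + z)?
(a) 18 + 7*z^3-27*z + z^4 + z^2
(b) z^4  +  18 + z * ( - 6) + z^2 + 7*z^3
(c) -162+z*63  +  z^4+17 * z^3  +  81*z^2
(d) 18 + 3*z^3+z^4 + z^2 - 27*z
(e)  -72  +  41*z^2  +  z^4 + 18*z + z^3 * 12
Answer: a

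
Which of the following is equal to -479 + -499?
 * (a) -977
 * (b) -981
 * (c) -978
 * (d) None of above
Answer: c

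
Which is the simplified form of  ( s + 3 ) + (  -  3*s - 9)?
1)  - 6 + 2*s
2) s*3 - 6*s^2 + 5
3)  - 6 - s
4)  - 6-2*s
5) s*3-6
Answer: 4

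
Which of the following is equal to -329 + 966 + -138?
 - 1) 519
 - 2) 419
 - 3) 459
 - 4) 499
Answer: 4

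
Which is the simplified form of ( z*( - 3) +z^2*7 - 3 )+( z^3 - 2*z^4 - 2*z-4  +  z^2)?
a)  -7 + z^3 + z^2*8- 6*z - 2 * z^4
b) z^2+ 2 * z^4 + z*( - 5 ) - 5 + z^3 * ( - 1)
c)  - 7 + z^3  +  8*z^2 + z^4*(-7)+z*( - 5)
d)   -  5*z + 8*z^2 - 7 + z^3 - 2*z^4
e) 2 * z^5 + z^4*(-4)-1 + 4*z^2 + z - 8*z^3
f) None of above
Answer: d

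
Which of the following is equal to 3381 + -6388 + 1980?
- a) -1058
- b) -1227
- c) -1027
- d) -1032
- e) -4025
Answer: c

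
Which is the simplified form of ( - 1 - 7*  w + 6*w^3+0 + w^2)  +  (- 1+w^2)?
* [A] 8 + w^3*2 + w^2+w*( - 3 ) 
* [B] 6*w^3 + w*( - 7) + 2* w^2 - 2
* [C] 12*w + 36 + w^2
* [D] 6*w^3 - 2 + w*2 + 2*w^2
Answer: B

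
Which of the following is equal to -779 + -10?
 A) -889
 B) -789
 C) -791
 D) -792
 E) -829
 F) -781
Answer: B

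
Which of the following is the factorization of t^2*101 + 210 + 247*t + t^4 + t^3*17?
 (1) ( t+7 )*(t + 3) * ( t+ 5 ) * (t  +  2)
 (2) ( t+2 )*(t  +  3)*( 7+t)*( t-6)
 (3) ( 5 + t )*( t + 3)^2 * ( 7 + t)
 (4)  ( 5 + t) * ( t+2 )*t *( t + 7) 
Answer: 1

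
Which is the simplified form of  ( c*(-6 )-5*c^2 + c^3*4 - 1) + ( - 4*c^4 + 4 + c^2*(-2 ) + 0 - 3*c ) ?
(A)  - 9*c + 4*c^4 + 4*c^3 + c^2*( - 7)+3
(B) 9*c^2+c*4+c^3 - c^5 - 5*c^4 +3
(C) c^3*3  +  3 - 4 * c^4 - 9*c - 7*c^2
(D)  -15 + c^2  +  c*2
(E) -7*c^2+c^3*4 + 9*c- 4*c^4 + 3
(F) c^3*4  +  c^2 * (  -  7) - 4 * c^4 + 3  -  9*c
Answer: F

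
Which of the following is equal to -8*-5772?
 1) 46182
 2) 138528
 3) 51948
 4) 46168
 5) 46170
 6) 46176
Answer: 6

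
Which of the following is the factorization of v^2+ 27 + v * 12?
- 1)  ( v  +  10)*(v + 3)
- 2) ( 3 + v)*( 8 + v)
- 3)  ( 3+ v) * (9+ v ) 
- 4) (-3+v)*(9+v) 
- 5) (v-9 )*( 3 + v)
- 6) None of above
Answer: 3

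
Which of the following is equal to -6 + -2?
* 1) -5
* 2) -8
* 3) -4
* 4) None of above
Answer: 2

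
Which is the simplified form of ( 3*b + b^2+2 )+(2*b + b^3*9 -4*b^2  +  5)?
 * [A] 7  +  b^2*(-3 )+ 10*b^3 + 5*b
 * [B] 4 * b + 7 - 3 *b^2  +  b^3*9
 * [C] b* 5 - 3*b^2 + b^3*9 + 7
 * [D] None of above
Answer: C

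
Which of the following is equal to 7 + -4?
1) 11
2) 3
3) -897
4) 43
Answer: 2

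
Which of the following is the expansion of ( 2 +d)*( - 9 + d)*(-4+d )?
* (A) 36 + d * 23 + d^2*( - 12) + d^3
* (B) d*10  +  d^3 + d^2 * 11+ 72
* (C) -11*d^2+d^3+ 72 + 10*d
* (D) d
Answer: C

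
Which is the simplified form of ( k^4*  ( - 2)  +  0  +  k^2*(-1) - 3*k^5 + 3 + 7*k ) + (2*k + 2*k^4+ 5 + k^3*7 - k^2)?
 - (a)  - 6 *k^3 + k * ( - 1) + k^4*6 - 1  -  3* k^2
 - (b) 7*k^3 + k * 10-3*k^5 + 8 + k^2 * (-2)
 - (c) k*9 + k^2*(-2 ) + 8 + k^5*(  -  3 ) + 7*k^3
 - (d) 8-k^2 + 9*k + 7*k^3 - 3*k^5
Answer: c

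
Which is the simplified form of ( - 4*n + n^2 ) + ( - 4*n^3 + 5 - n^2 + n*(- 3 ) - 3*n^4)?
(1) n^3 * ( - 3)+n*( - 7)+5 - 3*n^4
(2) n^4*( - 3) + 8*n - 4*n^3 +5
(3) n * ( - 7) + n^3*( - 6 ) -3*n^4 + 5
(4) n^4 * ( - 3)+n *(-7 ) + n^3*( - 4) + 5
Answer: 4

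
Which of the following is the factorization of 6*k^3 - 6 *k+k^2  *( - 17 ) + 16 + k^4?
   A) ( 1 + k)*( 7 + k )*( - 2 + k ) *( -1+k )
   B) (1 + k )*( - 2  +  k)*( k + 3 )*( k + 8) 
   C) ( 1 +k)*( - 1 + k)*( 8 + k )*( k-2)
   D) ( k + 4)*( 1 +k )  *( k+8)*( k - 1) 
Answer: C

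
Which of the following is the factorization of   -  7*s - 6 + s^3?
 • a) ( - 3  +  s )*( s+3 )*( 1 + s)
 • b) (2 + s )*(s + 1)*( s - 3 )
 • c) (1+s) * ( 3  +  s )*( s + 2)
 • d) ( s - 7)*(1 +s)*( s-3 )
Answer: b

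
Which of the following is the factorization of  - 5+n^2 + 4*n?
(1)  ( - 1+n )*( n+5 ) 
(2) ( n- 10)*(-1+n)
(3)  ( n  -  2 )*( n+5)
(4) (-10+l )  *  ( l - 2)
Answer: 1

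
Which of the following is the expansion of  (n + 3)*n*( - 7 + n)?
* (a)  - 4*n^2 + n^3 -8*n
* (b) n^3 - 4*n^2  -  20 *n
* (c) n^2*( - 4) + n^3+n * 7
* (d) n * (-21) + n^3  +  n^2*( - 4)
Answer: d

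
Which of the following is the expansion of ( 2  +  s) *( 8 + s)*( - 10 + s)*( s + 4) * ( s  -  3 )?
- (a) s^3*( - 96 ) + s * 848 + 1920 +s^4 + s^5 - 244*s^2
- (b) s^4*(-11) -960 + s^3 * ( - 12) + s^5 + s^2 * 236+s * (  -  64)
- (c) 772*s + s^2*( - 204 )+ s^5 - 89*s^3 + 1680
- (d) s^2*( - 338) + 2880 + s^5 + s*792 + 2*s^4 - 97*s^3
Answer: a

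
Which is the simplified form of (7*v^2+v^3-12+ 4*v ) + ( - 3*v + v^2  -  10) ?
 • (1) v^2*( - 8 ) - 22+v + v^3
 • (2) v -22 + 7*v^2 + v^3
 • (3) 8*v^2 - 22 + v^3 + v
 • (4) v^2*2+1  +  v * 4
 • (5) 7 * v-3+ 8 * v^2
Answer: 3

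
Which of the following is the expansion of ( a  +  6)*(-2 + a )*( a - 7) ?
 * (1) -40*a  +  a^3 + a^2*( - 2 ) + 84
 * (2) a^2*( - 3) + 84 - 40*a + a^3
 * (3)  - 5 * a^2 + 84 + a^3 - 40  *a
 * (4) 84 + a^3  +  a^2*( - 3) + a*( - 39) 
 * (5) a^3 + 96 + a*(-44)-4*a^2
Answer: 2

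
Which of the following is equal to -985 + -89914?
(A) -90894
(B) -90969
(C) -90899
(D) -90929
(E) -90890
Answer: C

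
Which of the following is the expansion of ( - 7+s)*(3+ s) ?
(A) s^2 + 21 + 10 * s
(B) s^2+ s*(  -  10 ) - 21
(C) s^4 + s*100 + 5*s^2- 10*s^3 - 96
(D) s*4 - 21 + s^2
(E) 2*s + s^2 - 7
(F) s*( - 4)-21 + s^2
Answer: F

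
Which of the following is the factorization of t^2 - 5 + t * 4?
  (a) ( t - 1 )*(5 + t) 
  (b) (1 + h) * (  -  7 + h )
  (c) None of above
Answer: a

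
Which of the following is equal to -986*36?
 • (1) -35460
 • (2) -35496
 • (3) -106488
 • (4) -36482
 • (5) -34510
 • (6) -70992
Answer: 2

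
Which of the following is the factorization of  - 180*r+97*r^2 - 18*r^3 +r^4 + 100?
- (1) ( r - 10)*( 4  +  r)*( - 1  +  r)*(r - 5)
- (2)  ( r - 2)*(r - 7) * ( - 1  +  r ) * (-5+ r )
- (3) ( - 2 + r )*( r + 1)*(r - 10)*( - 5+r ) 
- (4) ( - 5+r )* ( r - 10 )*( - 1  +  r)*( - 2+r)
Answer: 4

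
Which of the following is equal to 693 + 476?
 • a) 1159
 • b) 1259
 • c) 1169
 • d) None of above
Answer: c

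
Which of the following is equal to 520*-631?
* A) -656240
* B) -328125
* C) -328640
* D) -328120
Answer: D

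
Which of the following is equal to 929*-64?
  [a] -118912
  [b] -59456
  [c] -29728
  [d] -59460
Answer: b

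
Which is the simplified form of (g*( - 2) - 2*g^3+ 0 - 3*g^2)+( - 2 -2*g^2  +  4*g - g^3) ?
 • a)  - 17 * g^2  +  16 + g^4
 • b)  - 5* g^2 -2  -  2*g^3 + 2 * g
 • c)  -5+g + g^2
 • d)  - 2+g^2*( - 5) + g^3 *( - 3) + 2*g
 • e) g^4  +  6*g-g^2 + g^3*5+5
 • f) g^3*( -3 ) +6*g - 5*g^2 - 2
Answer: d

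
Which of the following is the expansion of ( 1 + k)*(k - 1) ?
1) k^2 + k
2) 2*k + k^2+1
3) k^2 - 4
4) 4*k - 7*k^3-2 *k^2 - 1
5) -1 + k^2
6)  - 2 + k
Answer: 5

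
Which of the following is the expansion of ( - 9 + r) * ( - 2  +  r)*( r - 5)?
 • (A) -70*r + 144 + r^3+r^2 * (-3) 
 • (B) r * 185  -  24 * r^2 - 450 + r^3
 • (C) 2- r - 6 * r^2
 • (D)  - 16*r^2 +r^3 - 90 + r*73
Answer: D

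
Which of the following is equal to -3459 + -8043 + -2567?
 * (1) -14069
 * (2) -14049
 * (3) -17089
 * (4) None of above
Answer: 1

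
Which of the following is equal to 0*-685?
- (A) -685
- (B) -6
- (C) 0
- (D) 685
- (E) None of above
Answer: C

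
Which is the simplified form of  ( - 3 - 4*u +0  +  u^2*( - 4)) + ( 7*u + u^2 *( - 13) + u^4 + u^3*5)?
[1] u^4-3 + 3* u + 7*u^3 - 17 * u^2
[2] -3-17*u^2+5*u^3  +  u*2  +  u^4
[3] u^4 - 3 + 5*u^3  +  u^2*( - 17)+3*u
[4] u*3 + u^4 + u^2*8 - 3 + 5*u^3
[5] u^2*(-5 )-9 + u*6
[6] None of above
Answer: 3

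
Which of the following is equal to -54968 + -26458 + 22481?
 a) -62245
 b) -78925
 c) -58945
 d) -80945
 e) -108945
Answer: c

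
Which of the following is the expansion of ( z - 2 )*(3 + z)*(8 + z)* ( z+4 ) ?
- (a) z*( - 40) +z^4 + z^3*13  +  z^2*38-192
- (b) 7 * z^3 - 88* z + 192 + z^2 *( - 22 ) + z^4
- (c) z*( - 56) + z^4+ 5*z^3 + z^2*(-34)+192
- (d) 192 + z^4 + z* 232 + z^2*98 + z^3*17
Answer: a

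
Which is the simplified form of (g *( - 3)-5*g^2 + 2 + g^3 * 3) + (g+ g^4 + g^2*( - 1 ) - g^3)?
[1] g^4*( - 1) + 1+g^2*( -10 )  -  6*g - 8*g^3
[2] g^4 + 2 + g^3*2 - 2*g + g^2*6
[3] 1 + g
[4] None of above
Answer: 4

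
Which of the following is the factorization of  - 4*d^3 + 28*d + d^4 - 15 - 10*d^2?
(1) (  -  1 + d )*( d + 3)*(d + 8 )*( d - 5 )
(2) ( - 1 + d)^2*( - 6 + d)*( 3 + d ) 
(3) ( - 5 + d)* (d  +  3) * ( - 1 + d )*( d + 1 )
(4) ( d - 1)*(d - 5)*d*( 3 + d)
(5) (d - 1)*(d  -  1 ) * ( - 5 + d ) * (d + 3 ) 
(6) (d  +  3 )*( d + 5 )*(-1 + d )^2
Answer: 5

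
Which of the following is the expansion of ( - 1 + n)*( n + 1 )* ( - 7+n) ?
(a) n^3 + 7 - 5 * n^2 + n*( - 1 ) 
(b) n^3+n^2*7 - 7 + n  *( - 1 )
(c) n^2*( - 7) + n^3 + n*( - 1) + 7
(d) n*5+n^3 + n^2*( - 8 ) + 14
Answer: c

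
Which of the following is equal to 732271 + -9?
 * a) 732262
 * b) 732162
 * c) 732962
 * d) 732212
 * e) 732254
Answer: a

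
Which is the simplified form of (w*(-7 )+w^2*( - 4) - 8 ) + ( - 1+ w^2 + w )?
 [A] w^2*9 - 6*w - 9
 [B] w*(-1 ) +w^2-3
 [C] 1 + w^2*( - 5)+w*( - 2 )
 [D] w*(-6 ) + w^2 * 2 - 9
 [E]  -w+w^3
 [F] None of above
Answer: F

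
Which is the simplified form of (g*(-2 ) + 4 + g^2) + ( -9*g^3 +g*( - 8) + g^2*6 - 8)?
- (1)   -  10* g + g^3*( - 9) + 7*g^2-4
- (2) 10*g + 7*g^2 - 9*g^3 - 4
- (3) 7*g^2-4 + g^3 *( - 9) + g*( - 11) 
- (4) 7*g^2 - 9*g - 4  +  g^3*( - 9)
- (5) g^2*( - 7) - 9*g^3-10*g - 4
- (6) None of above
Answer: 1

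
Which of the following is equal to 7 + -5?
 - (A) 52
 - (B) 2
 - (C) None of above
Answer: B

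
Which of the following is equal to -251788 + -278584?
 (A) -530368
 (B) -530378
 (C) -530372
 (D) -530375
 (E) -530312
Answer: C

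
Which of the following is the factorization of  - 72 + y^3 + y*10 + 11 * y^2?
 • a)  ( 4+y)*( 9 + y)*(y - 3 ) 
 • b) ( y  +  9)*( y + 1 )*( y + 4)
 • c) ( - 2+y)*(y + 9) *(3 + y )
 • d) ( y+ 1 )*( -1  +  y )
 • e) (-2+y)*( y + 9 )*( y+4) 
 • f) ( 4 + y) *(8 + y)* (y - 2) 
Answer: e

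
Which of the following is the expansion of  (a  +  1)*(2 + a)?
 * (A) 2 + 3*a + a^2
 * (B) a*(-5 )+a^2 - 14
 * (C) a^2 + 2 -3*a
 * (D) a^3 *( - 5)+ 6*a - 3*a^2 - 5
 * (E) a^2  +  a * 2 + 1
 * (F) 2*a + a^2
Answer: A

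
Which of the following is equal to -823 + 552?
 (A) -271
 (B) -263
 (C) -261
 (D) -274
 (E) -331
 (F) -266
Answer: A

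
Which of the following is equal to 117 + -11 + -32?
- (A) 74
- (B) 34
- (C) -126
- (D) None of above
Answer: A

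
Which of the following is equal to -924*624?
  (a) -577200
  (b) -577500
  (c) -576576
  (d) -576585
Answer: c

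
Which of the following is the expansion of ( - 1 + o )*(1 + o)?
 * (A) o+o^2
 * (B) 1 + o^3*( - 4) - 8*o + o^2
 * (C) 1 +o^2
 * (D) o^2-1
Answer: D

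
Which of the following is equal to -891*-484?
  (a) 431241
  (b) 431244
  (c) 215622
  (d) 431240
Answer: b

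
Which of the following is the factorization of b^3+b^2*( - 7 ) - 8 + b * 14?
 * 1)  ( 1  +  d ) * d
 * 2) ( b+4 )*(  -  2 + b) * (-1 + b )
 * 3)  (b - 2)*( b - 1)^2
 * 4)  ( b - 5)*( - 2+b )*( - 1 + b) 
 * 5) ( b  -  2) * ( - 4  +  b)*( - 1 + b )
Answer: 5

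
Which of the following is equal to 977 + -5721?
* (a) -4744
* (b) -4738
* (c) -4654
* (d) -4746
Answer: a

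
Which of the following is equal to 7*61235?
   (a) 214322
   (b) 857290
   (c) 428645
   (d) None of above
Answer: c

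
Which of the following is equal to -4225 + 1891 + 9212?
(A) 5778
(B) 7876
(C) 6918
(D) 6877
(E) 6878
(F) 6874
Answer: E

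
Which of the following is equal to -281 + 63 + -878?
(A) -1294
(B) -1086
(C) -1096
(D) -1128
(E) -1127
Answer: C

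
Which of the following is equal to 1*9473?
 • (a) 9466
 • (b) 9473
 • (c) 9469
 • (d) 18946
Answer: b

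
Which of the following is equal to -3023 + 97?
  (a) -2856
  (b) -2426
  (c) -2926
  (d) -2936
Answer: c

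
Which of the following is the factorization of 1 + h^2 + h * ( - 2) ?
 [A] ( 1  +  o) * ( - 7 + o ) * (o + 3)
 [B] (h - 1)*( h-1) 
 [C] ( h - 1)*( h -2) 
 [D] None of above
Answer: B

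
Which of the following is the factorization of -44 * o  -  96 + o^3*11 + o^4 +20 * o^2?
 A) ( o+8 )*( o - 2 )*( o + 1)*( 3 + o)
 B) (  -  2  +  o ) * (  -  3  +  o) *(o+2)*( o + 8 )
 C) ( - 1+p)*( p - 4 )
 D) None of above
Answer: D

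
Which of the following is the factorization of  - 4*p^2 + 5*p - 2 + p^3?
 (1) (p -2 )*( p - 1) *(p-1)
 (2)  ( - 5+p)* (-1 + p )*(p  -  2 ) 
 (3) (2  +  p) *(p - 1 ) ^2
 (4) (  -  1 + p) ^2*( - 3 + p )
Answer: 1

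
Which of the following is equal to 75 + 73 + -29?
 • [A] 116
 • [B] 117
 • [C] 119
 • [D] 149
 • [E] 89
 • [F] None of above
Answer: C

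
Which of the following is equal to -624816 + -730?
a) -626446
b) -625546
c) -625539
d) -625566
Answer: b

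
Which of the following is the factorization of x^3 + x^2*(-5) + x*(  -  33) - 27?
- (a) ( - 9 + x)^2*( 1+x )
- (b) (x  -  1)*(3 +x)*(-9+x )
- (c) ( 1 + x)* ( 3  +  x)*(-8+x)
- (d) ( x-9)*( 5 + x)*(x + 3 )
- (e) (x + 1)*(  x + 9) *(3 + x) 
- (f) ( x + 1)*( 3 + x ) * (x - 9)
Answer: f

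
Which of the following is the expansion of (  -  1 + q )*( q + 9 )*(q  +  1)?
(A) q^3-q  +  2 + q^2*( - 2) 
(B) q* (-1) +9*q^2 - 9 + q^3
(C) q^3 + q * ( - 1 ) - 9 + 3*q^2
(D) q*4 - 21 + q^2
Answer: B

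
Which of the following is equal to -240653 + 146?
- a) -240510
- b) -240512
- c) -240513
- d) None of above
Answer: d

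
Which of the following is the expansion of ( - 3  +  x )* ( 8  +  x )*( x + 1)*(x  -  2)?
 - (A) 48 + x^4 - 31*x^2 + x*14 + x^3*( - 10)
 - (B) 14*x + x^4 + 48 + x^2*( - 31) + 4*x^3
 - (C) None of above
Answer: B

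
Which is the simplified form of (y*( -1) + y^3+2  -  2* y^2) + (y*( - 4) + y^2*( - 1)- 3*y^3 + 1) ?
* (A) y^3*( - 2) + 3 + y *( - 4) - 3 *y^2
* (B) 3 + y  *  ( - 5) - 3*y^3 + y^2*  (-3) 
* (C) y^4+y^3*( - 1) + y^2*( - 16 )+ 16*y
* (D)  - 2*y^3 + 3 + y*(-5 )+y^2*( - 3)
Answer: D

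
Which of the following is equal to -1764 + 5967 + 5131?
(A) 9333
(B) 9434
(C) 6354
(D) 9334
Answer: D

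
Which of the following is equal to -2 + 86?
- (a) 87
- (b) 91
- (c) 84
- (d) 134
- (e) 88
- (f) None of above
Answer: c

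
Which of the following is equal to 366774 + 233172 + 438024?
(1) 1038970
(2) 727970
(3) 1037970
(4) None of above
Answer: 3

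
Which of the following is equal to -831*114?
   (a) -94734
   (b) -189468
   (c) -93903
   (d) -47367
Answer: a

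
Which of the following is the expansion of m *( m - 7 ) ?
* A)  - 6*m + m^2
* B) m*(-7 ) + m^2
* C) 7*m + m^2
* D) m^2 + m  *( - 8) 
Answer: B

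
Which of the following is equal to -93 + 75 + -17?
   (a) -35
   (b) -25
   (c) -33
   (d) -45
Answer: a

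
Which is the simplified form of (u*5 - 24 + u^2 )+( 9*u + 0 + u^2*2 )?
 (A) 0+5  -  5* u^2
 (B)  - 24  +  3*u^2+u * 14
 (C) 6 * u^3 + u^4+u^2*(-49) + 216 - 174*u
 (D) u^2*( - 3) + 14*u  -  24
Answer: B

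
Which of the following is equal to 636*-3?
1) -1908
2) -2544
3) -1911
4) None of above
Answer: 1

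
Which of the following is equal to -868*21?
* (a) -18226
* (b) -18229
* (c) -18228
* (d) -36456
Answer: c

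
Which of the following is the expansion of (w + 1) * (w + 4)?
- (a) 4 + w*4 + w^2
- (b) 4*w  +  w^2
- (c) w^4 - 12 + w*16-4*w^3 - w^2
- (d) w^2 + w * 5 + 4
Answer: d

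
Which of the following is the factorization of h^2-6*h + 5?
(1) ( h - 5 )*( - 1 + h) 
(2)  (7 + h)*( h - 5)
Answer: 1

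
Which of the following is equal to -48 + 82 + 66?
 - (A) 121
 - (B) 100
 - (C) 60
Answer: B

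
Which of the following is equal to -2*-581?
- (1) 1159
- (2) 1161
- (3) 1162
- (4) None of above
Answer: 3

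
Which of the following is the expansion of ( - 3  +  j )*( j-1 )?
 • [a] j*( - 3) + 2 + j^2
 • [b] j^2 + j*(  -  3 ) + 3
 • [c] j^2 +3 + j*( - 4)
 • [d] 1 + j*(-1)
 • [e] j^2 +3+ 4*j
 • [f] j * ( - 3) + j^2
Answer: c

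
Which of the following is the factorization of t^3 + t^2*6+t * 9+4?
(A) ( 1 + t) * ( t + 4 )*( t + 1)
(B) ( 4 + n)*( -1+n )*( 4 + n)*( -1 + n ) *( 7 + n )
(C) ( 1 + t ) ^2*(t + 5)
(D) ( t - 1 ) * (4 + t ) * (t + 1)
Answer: A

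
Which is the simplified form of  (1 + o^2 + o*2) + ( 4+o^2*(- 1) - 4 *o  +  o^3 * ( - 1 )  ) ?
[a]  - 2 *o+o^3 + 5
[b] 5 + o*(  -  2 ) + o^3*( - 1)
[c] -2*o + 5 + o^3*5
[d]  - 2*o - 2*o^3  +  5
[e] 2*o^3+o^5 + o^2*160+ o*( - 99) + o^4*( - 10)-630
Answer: b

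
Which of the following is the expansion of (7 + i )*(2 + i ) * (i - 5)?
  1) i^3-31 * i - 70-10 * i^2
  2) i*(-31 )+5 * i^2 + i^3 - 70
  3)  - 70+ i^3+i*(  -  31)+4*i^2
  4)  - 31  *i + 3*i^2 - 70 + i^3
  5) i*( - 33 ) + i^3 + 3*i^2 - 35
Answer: 3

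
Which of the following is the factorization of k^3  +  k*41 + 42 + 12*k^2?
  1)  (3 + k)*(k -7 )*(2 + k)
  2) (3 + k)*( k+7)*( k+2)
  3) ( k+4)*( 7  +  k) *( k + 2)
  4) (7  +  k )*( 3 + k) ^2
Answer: 2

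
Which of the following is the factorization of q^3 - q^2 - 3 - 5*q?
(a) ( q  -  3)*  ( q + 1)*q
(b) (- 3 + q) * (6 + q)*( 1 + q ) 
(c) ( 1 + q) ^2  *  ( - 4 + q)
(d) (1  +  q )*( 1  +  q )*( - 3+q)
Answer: d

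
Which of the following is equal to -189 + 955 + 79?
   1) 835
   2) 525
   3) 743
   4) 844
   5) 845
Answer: 5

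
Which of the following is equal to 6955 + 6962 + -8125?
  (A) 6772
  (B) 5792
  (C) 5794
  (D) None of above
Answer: B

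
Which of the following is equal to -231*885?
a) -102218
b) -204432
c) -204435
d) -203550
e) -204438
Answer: c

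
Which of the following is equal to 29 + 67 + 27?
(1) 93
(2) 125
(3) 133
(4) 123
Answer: 4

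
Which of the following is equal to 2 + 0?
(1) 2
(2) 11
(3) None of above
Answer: 1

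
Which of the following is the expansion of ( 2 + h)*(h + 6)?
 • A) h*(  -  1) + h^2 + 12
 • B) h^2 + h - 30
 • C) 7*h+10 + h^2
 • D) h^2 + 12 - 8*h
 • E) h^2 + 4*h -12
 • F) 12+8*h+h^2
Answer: F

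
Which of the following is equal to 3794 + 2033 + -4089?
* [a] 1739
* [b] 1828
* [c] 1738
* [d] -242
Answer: c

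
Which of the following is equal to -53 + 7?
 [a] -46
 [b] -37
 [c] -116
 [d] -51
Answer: a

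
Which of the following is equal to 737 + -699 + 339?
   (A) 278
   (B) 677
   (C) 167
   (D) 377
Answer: D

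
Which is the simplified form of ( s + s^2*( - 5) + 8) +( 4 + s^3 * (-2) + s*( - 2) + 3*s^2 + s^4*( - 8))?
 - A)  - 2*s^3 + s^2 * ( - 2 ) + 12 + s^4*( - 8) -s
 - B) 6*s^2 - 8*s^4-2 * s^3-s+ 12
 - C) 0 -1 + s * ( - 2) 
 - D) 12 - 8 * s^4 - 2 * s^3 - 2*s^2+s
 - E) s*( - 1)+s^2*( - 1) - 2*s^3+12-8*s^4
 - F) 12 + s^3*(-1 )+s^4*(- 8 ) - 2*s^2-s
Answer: A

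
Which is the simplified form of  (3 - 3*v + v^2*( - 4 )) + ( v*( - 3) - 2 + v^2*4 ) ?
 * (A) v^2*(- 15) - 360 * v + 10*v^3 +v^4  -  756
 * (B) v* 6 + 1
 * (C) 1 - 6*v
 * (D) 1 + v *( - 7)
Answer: C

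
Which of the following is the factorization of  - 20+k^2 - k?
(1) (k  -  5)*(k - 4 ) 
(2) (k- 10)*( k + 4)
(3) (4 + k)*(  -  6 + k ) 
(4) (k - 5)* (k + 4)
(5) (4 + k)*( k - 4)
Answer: 4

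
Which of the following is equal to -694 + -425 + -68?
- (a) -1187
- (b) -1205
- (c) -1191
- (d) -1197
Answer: a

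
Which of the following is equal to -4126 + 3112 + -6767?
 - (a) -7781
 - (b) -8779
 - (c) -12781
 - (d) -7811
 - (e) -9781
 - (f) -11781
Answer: a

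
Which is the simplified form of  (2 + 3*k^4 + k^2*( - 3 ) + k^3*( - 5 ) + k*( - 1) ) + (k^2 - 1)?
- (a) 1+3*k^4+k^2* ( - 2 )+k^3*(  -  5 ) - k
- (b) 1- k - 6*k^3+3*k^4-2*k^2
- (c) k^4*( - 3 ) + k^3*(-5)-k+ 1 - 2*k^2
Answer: a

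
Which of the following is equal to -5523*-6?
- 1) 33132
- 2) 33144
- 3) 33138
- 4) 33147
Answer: 3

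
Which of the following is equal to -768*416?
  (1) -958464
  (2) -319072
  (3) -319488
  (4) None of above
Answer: 3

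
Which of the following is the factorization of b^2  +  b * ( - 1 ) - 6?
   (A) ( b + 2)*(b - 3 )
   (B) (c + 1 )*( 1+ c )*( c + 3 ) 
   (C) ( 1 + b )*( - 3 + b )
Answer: A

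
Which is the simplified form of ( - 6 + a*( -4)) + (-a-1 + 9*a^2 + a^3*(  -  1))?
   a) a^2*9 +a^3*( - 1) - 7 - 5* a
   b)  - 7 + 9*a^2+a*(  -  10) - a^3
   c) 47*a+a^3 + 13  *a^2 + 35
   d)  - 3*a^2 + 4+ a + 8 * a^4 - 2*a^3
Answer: a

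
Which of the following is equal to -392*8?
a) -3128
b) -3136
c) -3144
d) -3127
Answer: b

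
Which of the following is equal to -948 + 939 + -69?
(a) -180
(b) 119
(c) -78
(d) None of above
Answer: c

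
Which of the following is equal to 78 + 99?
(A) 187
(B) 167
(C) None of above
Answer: C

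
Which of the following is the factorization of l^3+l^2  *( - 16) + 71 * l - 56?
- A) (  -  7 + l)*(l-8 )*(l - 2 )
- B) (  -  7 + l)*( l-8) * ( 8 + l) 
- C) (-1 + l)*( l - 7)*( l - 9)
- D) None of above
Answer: D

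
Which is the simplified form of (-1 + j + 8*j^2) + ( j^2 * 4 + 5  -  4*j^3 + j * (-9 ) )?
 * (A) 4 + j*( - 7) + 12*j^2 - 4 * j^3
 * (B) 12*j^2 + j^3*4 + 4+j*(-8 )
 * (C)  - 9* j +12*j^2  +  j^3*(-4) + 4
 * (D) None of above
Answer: D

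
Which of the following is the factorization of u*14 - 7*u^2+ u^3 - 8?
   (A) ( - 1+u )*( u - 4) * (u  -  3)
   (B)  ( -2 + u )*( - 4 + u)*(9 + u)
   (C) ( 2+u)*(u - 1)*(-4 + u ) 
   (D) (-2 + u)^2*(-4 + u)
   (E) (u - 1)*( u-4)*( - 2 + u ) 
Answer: E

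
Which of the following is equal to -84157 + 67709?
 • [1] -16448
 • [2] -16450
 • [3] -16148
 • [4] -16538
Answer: 1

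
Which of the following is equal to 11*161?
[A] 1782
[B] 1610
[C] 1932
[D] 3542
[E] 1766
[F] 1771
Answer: F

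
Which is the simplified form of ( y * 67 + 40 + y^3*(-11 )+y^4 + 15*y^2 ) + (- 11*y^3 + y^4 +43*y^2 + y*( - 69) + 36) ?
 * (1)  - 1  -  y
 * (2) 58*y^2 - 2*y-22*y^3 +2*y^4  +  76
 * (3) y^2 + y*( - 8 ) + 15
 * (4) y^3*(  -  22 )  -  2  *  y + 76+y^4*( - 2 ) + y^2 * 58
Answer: 2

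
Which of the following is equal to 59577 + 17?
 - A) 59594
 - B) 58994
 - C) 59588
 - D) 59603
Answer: A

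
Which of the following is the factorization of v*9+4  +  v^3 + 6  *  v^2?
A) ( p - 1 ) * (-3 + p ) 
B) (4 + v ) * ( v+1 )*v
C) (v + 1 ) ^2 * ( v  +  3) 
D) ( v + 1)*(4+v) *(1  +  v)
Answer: D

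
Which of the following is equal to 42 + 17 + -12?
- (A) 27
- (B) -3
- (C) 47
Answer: C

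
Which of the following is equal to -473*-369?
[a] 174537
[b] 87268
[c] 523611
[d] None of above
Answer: a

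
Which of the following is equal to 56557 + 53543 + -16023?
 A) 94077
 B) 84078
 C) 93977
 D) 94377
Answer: A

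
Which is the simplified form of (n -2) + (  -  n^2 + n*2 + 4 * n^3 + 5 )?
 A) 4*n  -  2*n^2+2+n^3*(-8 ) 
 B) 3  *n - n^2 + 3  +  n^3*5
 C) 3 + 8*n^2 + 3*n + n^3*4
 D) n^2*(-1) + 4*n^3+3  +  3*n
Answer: D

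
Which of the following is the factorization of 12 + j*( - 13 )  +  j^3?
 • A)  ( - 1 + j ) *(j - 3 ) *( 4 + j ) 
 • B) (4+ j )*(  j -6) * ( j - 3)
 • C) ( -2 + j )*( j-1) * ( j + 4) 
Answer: A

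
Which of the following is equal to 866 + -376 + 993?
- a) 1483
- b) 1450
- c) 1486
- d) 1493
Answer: a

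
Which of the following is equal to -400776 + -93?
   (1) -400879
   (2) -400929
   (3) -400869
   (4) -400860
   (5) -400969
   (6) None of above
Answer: 3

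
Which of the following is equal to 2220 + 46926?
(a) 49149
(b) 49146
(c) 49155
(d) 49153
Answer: b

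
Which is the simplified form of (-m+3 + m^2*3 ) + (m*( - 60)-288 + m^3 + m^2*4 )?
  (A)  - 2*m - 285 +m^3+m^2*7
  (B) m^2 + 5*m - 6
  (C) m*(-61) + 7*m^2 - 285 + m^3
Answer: C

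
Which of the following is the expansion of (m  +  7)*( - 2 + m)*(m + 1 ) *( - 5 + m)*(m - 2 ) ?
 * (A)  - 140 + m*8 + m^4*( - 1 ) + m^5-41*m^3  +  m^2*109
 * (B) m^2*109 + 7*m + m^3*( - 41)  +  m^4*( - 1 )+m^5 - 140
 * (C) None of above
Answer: A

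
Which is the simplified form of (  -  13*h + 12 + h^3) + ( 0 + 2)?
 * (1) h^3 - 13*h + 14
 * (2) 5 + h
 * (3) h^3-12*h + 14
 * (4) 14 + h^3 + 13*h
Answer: 1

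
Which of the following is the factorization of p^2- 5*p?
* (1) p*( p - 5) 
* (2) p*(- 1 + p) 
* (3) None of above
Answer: 1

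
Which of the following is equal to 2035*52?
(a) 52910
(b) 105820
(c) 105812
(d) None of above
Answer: b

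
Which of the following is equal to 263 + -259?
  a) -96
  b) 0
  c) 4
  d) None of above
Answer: c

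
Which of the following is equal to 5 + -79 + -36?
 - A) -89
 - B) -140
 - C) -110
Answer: C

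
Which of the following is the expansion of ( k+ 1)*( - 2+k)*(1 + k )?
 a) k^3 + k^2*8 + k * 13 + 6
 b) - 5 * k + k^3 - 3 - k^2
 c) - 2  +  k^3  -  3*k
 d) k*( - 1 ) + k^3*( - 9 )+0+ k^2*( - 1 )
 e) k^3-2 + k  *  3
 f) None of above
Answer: c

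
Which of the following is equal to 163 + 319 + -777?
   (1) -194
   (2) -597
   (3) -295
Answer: 3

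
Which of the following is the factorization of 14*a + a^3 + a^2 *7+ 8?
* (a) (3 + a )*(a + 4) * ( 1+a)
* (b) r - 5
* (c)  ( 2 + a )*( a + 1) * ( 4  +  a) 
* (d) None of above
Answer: c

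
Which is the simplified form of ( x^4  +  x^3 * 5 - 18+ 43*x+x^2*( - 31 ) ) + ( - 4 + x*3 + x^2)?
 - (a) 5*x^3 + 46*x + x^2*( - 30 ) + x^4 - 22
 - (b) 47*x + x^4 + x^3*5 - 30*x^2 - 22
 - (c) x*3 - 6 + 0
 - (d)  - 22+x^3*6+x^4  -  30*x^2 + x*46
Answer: a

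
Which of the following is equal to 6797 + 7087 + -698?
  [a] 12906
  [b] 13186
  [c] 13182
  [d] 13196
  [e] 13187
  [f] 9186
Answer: b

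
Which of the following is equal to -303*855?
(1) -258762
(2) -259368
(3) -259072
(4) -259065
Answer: 4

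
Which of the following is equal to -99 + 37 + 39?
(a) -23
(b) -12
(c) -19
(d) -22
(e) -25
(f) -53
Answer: a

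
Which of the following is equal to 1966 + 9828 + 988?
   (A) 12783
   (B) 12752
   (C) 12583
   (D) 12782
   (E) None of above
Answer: D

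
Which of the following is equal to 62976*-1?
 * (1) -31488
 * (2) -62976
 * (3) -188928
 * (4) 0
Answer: 2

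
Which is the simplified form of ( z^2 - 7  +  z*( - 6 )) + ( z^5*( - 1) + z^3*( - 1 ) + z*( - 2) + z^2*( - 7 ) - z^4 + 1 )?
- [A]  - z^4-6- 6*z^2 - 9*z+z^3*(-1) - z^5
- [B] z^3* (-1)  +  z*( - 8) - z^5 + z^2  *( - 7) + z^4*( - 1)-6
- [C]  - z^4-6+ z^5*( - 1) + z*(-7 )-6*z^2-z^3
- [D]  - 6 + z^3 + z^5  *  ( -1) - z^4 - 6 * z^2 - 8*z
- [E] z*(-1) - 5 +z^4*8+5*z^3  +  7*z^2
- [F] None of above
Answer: F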